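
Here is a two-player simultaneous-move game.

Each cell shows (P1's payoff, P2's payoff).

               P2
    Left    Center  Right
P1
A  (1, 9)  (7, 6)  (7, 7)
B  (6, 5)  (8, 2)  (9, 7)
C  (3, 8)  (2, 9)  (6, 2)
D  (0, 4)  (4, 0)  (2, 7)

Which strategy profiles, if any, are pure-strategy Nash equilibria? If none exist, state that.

For each strategy profile, look for a profitable unilateral deviation.
(A, Left): P1 can switch to B (1 → 6). Not NE.
(A, Center): P1 can switch to B (7 → 8). Not NE.
(A, Right): P1 can switch to B (7 → 9). Not NE.
(B, Left): P2 can switch to Right (5 → 7). Not NE.
(B, Center): P2 can switch to Left (2 → 5). Not NE.
(B, Right): P1 gets 9, best alternative 7; P2 gets 7, best alternative 5. No profitable deviation — NE.
(C, Left): P1 can switch to B (3 → 6). Not NE.
(C, Center): P1 can switch to A (2 → 7). Not NE.
(C, Right): P1 can switch to A (6 → 7). Not NE.
(D, Left): P1 can switch to A (0 → 1). Not NE.
(D, Center): P1 can switch to A (4 → 7). Not NE.
(The remaining 1 profile has a profitable deviation by the same check.)

Pure NE: (B, Right)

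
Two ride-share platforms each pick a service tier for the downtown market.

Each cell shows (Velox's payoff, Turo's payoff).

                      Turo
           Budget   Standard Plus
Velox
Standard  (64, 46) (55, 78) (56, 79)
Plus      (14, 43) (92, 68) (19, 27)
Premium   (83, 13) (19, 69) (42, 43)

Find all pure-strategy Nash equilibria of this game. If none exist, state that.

The pure Nash equilibria are (Standard, Plus) and (Plus, Standard).

For each player, find the best response to each opponent profile; mutual best responses are the pure NE.
Velox against Budget: payoffs 64, 14, 83 → best response Premium.
Velox against Standard: payoffs 55, 92, 19 → best response Plus.
Velox against Plus: payoffs 56, 19, 42 → best response Standard.
Turo against Standard: payoffs 46, 78, 79 → best response Plus.
Turo against Plus: payoffs 43, 68, 27 → best response Standard.
Turo against Premium: payoffs 13, 69, 43 → best response Standard.
Mutual best responses: (Standard, Plus); (Plus, Standard).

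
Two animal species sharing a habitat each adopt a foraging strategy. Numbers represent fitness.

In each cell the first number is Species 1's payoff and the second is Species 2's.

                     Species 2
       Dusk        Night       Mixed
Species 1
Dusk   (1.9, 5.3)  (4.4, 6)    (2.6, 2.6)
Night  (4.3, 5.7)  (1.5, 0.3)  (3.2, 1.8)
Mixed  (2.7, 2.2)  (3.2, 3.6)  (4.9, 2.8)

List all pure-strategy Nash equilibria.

Pure-strategy Nash equilibria: (Dusk, Night) and (Night, Dusk)

(Dusk, Dusk): Species 1 can switch to Night (1.9 → 4.3). Not NE.
(Dusk, Night): Species 1 gets 4.4, best alternative 3.2; Species 2 gets 6, best alternative 5.3. No profitable deviation — NE.
(Dusk, Mixed): Species 1 can switch to Night (2.6 → 3.2). Not NE.
(Night, Dusk): Species 1 gets 4.3, best alternative 2.7; Species 2 gets 5.7, best alternative 1.8. No profitable deviation — NE.
(Night, Night): Species 1 can switch to Dusk (1.5 → 4.4). Not NE.
(Night, Mixed): Species 1 can switch to Mixed (3.2 → 4.9). Not NE.
(Mixed, Dusk): Species 1 can switch to Night (2.7 → 4.3). Not NE.
(Mixed, Night): Species 1 can switch to Dusk (3.2 → 4.4). Not NE.
(Mixed, Mixed): Species 2 can switch to Night (2.8 → 3.6). Not NE.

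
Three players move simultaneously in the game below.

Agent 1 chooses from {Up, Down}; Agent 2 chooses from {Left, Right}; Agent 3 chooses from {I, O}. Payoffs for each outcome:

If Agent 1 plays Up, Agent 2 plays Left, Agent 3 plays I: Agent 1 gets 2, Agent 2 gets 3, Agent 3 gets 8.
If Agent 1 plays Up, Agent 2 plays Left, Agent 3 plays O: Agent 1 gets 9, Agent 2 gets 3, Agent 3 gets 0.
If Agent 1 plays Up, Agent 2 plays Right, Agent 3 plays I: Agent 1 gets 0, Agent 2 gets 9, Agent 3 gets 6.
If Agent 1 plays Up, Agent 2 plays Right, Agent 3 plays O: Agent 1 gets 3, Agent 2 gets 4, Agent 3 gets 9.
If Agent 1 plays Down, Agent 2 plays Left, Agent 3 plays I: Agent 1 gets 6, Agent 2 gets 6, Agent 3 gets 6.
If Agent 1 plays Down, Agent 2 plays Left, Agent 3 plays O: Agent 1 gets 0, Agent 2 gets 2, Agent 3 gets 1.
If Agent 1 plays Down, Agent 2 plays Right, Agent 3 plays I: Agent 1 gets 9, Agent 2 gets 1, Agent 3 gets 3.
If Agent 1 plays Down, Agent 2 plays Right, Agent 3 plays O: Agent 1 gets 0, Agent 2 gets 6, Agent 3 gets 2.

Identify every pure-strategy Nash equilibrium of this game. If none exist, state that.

Agent 1 against (Left, I): payoffs 2, 6 → best response Down.
Agent 1 against (Left, O): payoffs 9, 0 → best response Up.
Agent 1 against (Right, I): payoffs 0, 9 → best response Down.
Agent 1 against (Right, O): payoffs 3, 0 → best response Up.
Agent 2 against (Up, I): payoffs 3, 9 → best response Right.
Agent 2 against (Up, O): payoffs 3, 4 → best response Right.
Agent 2 against (Down, I): payoffs 6, 1 → best response Left.
Agent 2 against (Down, O): payoffs 2, 6 → best response Right.
Agent 3 against (Up, Left): payoffs 8, 0 → best response I.
Agent 3 against (Up, Right): payoffs 6, 9 → best response O.
Agent 3 against (Down, Left): payoffs 6, 1 → best response I.
Agent 3 against (Down, Right): payoffs 3, 2 → best response I.
Mutual best responses: (Up, Right, O); (Down, Left, I).

(Up, Right, O), (Down, Left, I)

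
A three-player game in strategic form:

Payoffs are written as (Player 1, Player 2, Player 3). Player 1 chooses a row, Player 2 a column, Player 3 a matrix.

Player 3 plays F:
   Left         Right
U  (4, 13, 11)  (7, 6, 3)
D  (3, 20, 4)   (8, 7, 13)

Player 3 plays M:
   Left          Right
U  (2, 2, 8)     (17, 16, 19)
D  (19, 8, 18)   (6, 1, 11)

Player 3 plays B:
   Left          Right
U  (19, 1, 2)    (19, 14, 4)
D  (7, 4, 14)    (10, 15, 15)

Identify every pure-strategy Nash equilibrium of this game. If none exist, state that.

The pure Nash equilibria are (U, Left, F); (U, Right, M); (D, Left, M).

Mark each player's best response to every combination of opponents' strategies; a profile where every player is best-responding is a pure Nash equilibrium.
Player 1 against (Left, F): payoffs 4, 3 → best response U.
Player 1 against (Left, M): payoffs 2, 19 → best response D.
Player 1 against (Left, B): payoffs 19, 7 → best response U.
Player 1 against (Right, F): payoffs 7, 8 → best response D.
Player 1 against (Right, M): payoffs 17, 6 → best response U.
Player 1 against (Right, B): payoffs 19, 10 → best response U.
Player 2 against (U, F): payoffs 13, 6 → best response Left.
Player 2 against (U, M): payoffs 2, 16 → best response Right.
Player 2 against (U, B): payoffs 1, 14 → best response Right.
Player 2 against (D, F): payoffs 20, 7 → best response Left.
Player 2 against (D, M): payoffs 8, 1 → best response Left.
Player 2 against (D, B): payoffs 4, 15 → best response Right.
Player 3 against (U, Left): payoffs 11, 8, 2 → best response F.
Player 3 against (U, Right): payoffs 3, 19, 4 → best response M.
Player 3 against (D, Left): payoffs 4, 18, 14 → best response M.
Player 3 against (D, Right): payoffs 13, 11, 15 → best response B.
Mutual best responses: (U, Left, F); (U, Right, M); (D, Left, M).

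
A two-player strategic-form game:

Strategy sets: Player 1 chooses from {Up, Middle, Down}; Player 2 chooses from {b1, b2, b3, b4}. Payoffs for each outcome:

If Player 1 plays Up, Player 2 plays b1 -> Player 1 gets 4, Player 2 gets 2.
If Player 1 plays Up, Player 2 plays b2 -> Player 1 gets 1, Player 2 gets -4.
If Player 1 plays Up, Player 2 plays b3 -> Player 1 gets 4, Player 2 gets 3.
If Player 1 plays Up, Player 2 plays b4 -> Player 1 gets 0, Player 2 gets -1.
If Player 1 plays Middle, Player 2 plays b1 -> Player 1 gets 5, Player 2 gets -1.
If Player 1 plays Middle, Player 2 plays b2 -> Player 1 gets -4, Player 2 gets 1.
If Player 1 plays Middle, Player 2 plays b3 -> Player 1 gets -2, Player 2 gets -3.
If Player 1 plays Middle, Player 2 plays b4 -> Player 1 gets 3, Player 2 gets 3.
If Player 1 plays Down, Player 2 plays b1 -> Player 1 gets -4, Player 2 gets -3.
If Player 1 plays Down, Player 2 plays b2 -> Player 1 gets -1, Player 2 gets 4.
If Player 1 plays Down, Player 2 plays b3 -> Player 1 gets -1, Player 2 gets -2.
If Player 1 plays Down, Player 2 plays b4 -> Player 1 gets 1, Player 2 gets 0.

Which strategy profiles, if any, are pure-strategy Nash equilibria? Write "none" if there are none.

For each player, find the best response to each opponent profile; mutual best responses are the pure NE.
Player 1 against b1: payoffs 4, 5, -4 → best response Middle.
Player 1 against b2: payoffs 1, -4, -1 → best response Up.
Player 1 against b3: payoffs 4, -2, -1 → best response Up.
Player 1 against b4: payoffs 0, 3, 1 → best response Middle.
Player 2 against Up: payoffs 2, -4, 3, -1 → best response b3.
Player 2 against Middle: payoffs -1, 1, -3, 3 → best response b4.
Player 2 against Down: payoffs -3, 4, -2, 0 → best response b2.
Mutual best responses: (Up, b3); (Middle, b4).

The pure Nash equilibria are (Up, b3); (Middle, b4).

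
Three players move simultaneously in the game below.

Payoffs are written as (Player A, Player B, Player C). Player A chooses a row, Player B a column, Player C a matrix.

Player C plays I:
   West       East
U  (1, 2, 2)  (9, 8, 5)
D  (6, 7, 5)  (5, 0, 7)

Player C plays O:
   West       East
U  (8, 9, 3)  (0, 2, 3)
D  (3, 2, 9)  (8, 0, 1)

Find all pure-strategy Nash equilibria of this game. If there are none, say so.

(U, West, I): Player A can switch to D (1 → 6). Not NE.
(U, West, O): Player A gets 8, best alternative 3; Player B gets 9, best alternative 2; Player C gets 3, best alternative 2. No profitable deviation — NE.
(U, East, I): Player A gets 9, best alternative 5; Player B gets 8, best alternative 2; Player C gets 5, best alternative 3. No profitable deviation — NE.
(U, East, O): Player A can switch to D (0 → 8). Not NE.
(D, West, I): Player C can switch to O (5 → 9). Not NE.
(D, West, O): Player A can switch to U (3 → 8). Not NE.
(D, East, I): Player A can switch to U (5 → 9). Not NE.
(D, East, O): Player B can switch to West (0 → 2). Not NE.

Pure-strategy Nash equilibria: (U, West, O) and (U, East, I)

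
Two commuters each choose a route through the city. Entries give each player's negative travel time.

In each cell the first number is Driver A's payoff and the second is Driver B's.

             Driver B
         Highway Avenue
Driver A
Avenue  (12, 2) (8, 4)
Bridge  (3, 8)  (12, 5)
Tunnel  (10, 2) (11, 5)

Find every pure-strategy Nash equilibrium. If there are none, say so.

Driver A against Highway: payoffs 12, 3, 10 → best response Avenue.
Driver A against Avenue: payoffs 8, 12, 11 → best response Bridge.
Driver B against Avenue: payoffs 2, 4 → best response Avenue.
Driver B against Bridge: payoffs 8, 5 → best response Highway.
Driver B against Tunnel: payoffs 2, 5 → best response Avenue.
No profile is a mutual best response for all players.

This game has no pure Nash equilibrium.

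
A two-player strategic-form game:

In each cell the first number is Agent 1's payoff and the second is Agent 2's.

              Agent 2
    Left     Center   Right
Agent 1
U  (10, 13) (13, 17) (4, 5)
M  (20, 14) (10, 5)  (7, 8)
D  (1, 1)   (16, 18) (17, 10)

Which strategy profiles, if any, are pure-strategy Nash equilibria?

(M, Left), (D, Center)

Agent 1 against Left: payoffs 10, 20, 1 → best response M.
Agent 1 against Center: payoffs 13, 10, 16 → best response D.
Agent 1 against Right: payoffs 4, 7, 17 → best response D.
Agent 2 against U: payoffs 13, 17, 5 → best response Center.
Agent 2 against M: payoffs 14, 5, 8 → best response Left.
Agent 2 against D: payoffs 1, 18, 10 → best response Center.
Mutual best responses: (M, Left); (D, Center).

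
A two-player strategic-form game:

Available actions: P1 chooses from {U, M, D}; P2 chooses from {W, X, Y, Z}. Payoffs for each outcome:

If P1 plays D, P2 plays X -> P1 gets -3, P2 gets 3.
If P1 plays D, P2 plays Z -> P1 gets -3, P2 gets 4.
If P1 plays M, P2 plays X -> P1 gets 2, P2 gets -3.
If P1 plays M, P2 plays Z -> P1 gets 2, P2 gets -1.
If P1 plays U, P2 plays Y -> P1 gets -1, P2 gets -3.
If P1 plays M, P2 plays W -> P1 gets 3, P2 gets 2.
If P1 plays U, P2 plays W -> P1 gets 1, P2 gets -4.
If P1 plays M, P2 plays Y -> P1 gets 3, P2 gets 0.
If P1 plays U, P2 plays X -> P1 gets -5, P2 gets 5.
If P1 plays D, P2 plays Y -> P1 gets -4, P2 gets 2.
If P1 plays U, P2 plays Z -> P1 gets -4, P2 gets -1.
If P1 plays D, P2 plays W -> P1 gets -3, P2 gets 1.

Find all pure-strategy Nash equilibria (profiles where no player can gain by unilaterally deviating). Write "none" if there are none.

(M, W)

(U, W): P1 can switch to M (1 → 3). Not NE.
(U, X): P1 can switch to M (-5 → 2). Not NE.
(U, Y): P1 can switch to M (-1 → 3). Not NE.
(U, Z): P1 can switch to M (-4 → 2). Not NE.
(M, W): P1 gets 3, best alternative 1; P2 gets 2, best alternative 0. No profitable deviation — NE.
(M, X): P2 can switch to W (-3 → 2). Not NE.
(M, Y): P2 can switch to W (0 → 2). Not NE.
(The remaining 5 profiles each have a profitable deviation by the same check.)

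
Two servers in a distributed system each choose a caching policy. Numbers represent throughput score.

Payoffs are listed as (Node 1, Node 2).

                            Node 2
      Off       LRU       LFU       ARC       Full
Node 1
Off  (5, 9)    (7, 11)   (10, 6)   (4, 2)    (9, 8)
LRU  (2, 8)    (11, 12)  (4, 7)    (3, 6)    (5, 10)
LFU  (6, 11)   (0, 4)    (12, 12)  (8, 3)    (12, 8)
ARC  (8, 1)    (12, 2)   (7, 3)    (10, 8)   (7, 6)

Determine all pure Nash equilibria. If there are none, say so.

Node 1 against Off: payoffs 5, 2, 6, 8 → best response ARC.
Node 1 against LRU: payoffs 7, 11, 0, 12 → best response ARC.
Node 1 against LFU: payoffs 10, 4, 12, 7 → best response LFU.
Node 1 against ARC: payoffs 4, 3, 8, 10 → best response ARC.
Node 1 against Full: payoffs 9, 5, 12, 7 → best response LFU.
Node 2 against Off: payoffs 9, 11, 6, 2, 8 → best response LRU.
Node 2 against LRU: payoffs 8, 12, 7, 6, 10 → best response LRU.
Node 2 against LFU: payoffs 11, 4, 12, 3, 8 → best response LFU.
Node 2 against ARC: payoffs 1, 2, 3, 8, 6 → best response ARC.
Mutual best responses: (LFU, LFU); (ARC, ARC).

(LFU, LFU) and (ARC, ARC)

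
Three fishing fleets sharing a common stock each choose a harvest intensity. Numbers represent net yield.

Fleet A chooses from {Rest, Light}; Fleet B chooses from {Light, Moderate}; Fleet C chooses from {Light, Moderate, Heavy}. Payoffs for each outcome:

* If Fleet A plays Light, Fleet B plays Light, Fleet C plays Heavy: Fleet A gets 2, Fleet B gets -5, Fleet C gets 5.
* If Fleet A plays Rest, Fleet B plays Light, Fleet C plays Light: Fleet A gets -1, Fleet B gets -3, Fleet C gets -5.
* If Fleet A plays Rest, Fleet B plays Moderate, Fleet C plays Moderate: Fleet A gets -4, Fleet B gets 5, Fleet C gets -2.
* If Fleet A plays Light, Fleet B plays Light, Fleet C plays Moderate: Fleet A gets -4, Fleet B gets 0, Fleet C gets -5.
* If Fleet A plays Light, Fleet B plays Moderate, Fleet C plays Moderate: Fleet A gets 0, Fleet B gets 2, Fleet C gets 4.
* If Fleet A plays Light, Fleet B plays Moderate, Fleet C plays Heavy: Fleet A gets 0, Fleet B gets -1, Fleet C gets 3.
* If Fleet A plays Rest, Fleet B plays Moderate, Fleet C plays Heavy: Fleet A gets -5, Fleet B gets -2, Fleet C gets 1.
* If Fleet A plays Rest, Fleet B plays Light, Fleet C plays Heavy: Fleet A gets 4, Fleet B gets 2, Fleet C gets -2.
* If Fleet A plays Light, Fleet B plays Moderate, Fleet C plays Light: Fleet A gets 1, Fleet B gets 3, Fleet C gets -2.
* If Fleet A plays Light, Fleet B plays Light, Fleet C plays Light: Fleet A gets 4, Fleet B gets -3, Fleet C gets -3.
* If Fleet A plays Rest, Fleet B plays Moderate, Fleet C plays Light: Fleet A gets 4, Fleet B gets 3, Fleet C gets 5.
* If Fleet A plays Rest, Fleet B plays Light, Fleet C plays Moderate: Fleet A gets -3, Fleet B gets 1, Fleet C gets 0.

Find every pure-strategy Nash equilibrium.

(Rest, Moderate, Light); (Light, Moderate, Moderate)

Fleet A against (Light, Light): payoffs -1, 4 → best response Light.
Fleet A against (Light, Moderate): payoffs -3, -4 → best response Rest.
Fleet A against (Light, Heavy): payoffs 4, 2 → best response Rest.
Fleet A against (Moderate, Light): payoffs 4, 1 → best response Rest.
Fleet A against (Moderate, Moderate): payoffs -4, 0 → best response Light.
Fleet A against (Moderate, Heavy): payoffs -5, 0 → best response Light.
Fleet B against (Rest, Light): payoffs -3, 3 → best response Moderate.
Fleet B against (Rest, Moderate): payoffs 1, 5 → best response Moderate.
Fleet B against (Rest, Heavy): payoffs 2, -2 → best response Light.
Fleet B against (Light, Light): payoffs -3, 3 → best response Moderate.
Fleet B against (Light, Moderate): payoffs 0, 2 → best response Moderate.
Fleet B against (Light, Heavy): payoffs -5, -1 → best response Moderate.
Fleet C against (Rest, Light): payoffs -5, 0, -2 → best response Moderate.
Fleet C against (Rest, Moderate): payoffs 5, -2, 1 → best response Light.
Fleet C against (Light, Light): payoffs -3, -5, 5 → best response Heavy.
Fleet C against (Light, Moderate): payoffs -2, 4, 3 → best response Moderate.
Mutual best responses: (Rest, Moderate, Light); (Light, Moderate, Moderate).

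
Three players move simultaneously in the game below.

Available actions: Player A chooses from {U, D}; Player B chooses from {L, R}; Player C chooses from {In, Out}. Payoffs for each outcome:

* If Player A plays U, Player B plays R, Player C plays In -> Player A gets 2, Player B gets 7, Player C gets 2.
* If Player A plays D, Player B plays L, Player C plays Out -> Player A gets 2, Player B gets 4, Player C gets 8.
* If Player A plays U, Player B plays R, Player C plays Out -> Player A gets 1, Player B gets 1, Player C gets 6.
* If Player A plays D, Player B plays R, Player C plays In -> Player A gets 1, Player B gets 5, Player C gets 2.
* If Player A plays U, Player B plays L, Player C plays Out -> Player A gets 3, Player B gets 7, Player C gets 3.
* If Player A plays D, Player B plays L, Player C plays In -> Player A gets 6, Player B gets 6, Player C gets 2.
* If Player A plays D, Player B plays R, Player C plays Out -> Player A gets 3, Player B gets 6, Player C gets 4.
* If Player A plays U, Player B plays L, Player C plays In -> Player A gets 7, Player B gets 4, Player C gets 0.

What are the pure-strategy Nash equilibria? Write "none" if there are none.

(U, L, In): Player B can switch to R (4 → 7). Not NE.
(U, L, Out): Player A gets 3, best alternative 2; Player B gets 7, best alternative 1; Player C gets 3, best alternative 0. No profitable deviation — NE.
(U, R, In): Player C can switch to Out (2 → 6). Not NE.
(U, R, Out): Player A can switch to D (1 → 3). Not NE.
(D, L, In): Player A can switch to U (6 → 7). Not NE.
(D, L, Out): Player A can switch to U (2 → 3). Not NE.
(D, R, In): Player A can switch to U (1 → 2). Not NE.
(D, R, Out): Player A gets 3, best alternative 1; Player B gets 6, best alternative 4; Player C gets 4, best alternative 2. No profitable deviation — NE.

The pure Nash equilibria are (U, L, Out), (D, R, Out).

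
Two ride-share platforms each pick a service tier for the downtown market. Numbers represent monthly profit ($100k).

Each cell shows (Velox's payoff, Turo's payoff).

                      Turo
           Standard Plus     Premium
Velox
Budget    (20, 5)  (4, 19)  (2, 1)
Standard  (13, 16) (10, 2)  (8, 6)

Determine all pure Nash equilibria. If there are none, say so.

No pure-strategy Nash equilibrium.

Velox against Standard: payoffs 20, 13 → best response Budget.
Velox against Plus: payoffs 4, 10 → best response Standard.
Velox against Premium: payoffs 2, 8 → best response Standard.
Turo against Budget: payoffs 5, 19, 1 → best response Plus.
Turo against Standard: payoffs 16, 2, 6 → best response Standard.
No profile is a mutual best response for all players.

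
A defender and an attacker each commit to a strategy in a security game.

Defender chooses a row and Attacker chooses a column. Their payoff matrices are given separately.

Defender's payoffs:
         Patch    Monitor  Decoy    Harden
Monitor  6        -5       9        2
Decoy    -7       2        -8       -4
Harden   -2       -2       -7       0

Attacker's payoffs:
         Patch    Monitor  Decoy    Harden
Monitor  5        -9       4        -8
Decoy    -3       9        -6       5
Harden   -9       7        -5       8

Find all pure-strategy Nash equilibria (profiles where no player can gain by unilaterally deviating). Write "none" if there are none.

The pure Nash equilibria are (Monitor, Patch) and (Decoy, Monitor).

Defender against Patch: payoffs 6, -7, -2 → best response Monitor.
Defender against Monitor: payoffs -5, 2, -2 → best response Decoy.
Defender against Decoy: payoffs 9, -8, -7 → best response Monitor.
Defender against Harden: payoffs 2, -4, 0 → best response Monitor.
Attacker against Monitor: payoffs 5, -9, 4, -8 → best response Patch.
Attacker against Decoy: payoffs -3, 9, -6, 5 → best response Monitor.
Attacker against Harden: payoffs -9, 7, -5, 8 → best response Harden.
Mutual best responses: (Monitor, Patch); (Decoy, Monitor).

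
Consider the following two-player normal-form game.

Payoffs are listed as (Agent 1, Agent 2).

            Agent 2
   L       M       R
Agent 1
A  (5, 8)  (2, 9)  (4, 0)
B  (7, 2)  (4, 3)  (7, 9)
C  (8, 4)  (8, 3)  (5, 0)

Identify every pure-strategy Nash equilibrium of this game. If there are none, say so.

Mark each player's best response to every combination of opponents' strategies; a profile where every player is best-responding is a pure Nash equilibrium.
Agent 1 against L: payoffs 5, 7, 8 → best response C.
Agent 1 against M: payoffs 2, 4, 8 → best response C.
Agent 1 against R: payoffs 4, 7, 5 → best response B.
Agent 2 against A: payoffs 8, 9, 0 → best response M.
Agent 2 against B: payoffs 2, 3, 9 → best response R.
Agent 2 against C: payoffs 4, 3, 0 → best response L.
Mutual best responses: (B, R); (C, L).

Pure-strategy Nash equilibria: (B, R); (C, L)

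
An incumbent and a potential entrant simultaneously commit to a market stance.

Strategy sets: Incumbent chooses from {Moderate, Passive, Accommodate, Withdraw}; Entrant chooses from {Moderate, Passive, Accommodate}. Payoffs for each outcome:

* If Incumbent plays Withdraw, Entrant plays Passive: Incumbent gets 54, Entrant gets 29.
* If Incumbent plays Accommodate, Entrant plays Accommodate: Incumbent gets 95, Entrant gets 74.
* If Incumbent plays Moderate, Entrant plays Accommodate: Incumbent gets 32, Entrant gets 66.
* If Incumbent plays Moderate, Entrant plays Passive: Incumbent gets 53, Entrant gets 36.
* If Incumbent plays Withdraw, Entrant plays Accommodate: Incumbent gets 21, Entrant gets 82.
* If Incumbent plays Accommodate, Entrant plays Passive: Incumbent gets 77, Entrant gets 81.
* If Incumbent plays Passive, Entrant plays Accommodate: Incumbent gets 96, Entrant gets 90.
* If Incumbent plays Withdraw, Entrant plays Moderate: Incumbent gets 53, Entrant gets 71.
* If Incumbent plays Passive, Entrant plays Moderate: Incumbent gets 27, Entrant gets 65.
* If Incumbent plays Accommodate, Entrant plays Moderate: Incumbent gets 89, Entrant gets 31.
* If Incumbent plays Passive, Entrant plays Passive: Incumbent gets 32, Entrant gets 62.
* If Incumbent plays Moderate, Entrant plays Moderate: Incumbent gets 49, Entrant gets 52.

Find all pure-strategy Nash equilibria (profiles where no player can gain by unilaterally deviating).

(Passive, Accommodate), (Accommodate, Passive)

(Moderate, Moderate): Incumbent can switch to Accommodate (49 → 89). Not NE.
(Moderate, Passive): Incumbent can switch to Accommodate (53 → 77). Not NE.
(Moderate, Accommodate): Incumbent can switch to Passive (32 → 96). Not NE.
(Passive, Moderate): Incumbent can switch to Moderate (27 → 49). Not NE.
(Passive, Passive): Incumbent can switch to Moderate (32 → 53). Not NE.
(Passive, Accommodate): Incumbent gets 96, best alternative 95; Entrant gets 90, best alternative 65. No profitable deviation — NE.
(Accommodate, Moderate): Entrant can switch to Passive (31 → 81). Not NE.
(Accommodate, Passive): Incumbent gets 77, best alternative 54; Entrant gets 81, best alternative 74. No profitable deviation — NE.
(The remaining 4 profiles each have a profitable deviation by the same check.)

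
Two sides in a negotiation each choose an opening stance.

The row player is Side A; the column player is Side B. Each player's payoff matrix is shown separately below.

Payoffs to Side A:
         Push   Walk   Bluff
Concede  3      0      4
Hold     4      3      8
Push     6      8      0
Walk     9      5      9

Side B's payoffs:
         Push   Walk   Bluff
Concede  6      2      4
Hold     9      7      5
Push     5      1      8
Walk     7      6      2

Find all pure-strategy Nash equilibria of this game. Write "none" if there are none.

For each player, find the best response to each opponent profile; mutual best responses are the pure NE.
Side A against Push: payoffs 3, 4, 6, 9 → best response Walk.
Side A against Walk: payoffs 0, 3, 8, 5 → best response Push.
Side A against Bluff: payoffs 4, 8, 0, 9 → best response Walk.
Side B against Concede: payoffs 6, 2, 4 → best response Push.
Side B against Hold: payoffs 9, 7, 5 → best response Push.
Side B against Push: payoffs 5, 1, 8 → best response Bluff.
Side B against Walk: payoffs 7, 6, 2 → best response Push.
Mutual best responses: (Walk, Push).

The unique pure-strategy Nash equilibrium is (Walk, Push).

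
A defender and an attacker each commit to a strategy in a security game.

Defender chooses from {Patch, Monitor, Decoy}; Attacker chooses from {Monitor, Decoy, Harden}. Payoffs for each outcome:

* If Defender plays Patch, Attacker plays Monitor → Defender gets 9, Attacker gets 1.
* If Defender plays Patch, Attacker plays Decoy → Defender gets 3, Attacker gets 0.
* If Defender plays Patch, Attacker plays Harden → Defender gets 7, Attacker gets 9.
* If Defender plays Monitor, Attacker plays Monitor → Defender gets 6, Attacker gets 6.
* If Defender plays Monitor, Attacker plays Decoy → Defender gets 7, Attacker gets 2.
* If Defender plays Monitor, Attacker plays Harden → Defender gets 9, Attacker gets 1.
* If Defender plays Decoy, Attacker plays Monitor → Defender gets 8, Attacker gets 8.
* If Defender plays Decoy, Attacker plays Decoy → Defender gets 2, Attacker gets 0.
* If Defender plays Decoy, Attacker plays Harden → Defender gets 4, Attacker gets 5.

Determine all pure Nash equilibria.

Mark each player's best response to every combination of opponents' strategies; a profile where every player is best-responding is a pure Nash equilibrium.
Defender against Monitor: payoffs 9, 6, 8 → best response Patch.
Defender against Decoy: payoffs 3, 7, 2 → best response Monitor.
Defender against Harden: payoffs 7, 9, 4 → best response Monitor.
Attacker against Patch: payoffs 1, 0, 9 → best response Harden.
Attacker against Monitor: payoffs 6, 2, 1 → best response Monitor.
Attacker against Decoy: payoffs 8, 0, 5 → best response Monitor.
No profile is a mutual best response for all players.

none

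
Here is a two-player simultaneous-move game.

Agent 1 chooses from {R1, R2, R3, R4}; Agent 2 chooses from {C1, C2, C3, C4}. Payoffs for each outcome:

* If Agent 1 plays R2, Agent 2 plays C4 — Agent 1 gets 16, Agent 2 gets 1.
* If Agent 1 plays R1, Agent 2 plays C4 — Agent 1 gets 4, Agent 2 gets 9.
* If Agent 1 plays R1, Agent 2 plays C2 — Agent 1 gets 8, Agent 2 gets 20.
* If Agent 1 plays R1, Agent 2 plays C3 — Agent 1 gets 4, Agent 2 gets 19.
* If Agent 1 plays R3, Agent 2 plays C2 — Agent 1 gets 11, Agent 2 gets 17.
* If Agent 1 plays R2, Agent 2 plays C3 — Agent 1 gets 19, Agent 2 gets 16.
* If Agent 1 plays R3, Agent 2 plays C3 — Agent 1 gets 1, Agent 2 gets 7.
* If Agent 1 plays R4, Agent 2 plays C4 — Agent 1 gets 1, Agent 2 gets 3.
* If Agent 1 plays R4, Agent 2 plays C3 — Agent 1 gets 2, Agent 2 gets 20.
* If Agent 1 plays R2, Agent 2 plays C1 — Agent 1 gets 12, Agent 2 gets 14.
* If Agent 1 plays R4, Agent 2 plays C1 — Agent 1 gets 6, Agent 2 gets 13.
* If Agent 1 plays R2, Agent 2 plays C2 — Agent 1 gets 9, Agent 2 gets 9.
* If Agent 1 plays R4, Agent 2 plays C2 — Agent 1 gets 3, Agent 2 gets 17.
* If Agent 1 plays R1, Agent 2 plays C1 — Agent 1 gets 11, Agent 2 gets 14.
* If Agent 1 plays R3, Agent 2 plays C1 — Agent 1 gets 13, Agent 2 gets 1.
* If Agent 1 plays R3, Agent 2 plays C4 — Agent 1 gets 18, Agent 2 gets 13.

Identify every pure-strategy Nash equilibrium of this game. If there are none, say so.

(R2, C3), (R3, C2)

Agent 1 against C1: payoffs 11, 12, 13, 6 → best response R3.
Agent 1 against C2: payoffs 8, 9, 11, 3 → best response R3.
Agent 1 against C3: payoffs 4, 19, 1, 2 → best response R2.
Agent 1 against C4: payoffs 4, 16, 18, 1 → best response R3.
Agent 2 against R1: payoffs 14, 20, 19, 9 → best response C2.
Agent 2 against R2: payoffs 14, 9, 16, 1 → best response C3.
Agent 2 against R3: payoffs 1, 17, 7, 13 → best response C2.
Agent 2 against R4: payoffs 13, 17, 20, 3 → best response C3.
Mutual best responses: (R2, C3); (R3, C2).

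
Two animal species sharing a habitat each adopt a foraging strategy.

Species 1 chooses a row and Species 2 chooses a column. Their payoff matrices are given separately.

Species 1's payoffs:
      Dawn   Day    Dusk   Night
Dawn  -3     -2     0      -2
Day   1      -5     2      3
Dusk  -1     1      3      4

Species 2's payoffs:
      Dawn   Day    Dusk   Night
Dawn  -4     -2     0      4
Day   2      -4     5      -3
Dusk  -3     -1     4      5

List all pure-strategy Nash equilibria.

(Dusk, Night)

Mark each player's best response to every combination of opponents' strategies; a profile where every player is best-responding is a pure Nash equilibrium.
Species 1 against Dawn: payoffs -3, 1, -1 → best response Day.
Species 1 against Day: payoffs -2, -5, 1 → best response Dusk.
Species 1 against Dusk: payoffs 0, 2, 3 → best response Dusk.
Species 1 against Night: payoffs -2, 3, 4 → best response Dusk.
Species 2 against Dawn: payoffs -4, -2, 0, 4 → best response Night.
Species 2 against Day: payoffs 2, -4, 5, -3 → best response Dusk.
Species 2 against Dusk: payoffs -3, -1, 4, 5 → best response Night.
Mutual best responses: (Dusk, Night).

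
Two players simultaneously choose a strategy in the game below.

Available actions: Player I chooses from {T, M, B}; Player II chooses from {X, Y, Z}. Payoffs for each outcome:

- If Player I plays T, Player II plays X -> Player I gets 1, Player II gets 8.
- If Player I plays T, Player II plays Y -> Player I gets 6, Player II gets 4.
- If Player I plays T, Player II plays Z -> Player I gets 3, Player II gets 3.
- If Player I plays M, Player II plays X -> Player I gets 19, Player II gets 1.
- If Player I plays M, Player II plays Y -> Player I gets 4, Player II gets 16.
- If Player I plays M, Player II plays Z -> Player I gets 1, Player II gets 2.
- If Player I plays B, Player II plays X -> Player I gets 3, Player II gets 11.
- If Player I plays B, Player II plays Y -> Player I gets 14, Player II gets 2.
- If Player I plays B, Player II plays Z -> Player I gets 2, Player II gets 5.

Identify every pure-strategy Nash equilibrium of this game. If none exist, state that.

none

Player I against X: payoffs 1, 19, 3 → best response M.
Player I against Y: payoffs 6, 4, 14 → best response B.
Player I against Z: payoffs 3, 1, 2 → best response T.
Player II against T: payoffs 8, 4, 3 → best response X.
Player II against M: payoffs 1, 16, 2 → best response Y.
Player II against B: payoffs 11, 2, 5 → best response X.
No profile is a mutual best response for all players.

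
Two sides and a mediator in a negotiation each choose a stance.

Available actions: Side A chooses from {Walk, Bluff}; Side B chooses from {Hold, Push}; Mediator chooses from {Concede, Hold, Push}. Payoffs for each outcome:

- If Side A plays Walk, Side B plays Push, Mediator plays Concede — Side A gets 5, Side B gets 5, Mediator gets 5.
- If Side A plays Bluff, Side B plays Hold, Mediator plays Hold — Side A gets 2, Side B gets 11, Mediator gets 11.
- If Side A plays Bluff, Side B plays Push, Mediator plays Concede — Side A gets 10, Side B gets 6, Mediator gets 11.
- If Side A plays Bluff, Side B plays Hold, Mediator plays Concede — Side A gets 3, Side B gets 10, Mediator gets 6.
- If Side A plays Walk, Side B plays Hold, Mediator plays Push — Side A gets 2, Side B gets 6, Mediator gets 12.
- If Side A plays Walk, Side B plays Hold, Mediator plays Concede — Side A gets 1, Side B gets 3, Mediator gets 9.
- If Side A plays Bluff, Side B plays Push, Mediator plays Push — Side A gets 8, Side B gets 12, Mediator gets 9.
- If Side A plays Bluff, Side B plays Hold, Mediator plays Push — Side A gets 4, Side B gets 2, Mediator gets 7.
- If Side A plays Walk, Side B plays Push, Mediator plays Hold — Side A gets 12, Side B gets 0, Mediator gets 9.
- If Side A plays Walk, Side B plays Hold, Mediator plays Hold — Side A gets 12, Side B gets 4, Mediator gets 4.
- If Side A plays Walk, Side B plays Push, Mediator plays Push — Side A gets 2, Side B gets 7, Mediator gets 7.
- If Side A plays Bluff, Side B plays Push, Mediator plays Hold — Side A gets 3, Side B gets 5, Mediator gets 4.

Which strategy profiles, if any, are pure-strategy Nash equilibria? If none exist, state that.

Side A against (Hold, Concede): payoffs 1, 3 → best response Bluff.
Side A against (Hold, Hold): payoffs 12, 2 → best response Walk.
Side A against (Hold, Push): payoffs 2, 4 → best response Bluff.
Side A against (Push, Concede): payoffs 5, 10 → best response Bluff.
Side A against (Push, Hold): payoffs 12, 3 → best response Walk.
Side A against (Push, Push): payoffs 2, 8 → best response Bluff.
Side B against (Walk, Concede): payoffs 3, 5 → best response Push.
Side B against (Walk, Hold): payoffs 4, 0 → best response Hold.
Side B against (Walk, Push): payoffs 6, 7 → best response Push.
Side B against (Bluff, Concede): payoffs 10, 6 → best response Hold.
Side B against (Bluff, Hold): payoffs 11, 5 → best response Hold.
Side B against (Bluff, Push): payoffs 2, 12 → best response Push.
Mediator against (Walk, Hold): payoffs 9, 4, 12 → best response Push.
Mediator against (Walk, Push): payoffs 5, 9, 7 → best response Hold.
Mediator against (Bluff, Hold): payoffs 6, 11, 7 → best response Hold.
Mediator against (Bluff, Push): payoffs 11, 4, 9 → best response Concede.
No profile is a mutual best response for all players.

There is no pure-strategy Nash equilibrium.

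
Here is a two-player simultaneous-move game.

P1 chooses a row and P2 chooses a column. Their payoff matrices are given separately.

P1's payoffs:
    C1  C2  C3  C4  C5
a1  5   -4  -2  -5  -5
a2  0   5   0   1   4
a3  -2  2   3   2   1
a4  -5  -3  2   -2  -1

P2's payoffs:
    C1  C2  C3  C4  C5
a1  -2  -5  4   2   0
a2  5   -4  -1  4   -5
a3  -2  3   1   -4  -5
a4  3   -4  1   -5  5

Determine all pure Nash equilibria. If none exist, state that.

none

P1 against C1: payoffs 5, 0, -2, -5 → best response a1.
P1 against C2: payoffs -4, 5, 2, -3 → best response a2.
P1 against C3: payoffs -2, 0, 3, 2 → best response a3.
P1 against C4: payoffs -5, 1, 2, -2 → best response a3.
P1 against C5: payoffs -5, 4, 1, -1 → best response a2.
P2 against a1: payoffs -2, -5, 4, 2, 0 → best response C3.
P2 against a2: payoffs 5, -4, -1, 4, -5 → best response C1.
P2 against a3: payoffs -2, 3, 1, -4, -5 → best response C2.
P2 against a4: payoffs 3, -4, 1, -5, 5 → best response C5.
No profile is a mutual best response for all players.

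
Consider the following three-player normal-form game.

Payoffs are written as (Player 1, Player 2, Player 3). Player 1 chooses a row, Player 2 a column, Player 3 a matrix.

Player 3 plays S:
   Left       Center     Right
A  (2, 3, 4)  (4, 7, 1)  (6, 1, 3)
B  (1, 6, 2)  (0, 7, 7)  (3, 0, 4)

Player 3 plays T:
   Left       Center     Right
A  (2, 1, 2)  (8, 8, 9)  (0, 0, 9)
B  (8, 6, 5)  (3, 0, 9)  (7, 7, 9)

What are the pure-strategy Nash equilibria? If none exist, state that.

Mark each player's best response to every combination of opponents' strategies; a profile where every player is best-responding is a pure Nash equilibrium.
Player 1 against (Left, S): payoffs 2, 1 → best response A.
Player 1 against (Left, T): payoffs 2, 8 → best response B.
Player 1 against (Center, S): payoffs 4, 0 → best response A.
Player 1 against (Center, T): payoffs 8, 3 → best response A.
Player 1 against (Right, S): payoffs 6, 3 → best response A.
Player 1 against (Right, T): payoffs 0, 7 → best response B.
Player 2 against (A, S): payoffs 3, 7, 1 → best response Center.
Player 2 against (A, T): payoffs 1, 8, 0 → best response Center.
Player 2 against (B, S): payoffs 6, 7, 0 → best response Center.
Player 2 against (B, T): payoffs 6, 0, 7 → best response Right.
Player 3 against (A, Left): payoffs 4, 2 → best response S.
Player 3 against (A, Center): payoffs 1, 9 → best response T.
Player 3 against (A, Right): payoffs 3, 9 → best response T.
Player 3 against (B, Left): payoffs 2, 5 → best response T.
Player 3 against (B, Center): payoffs 7, 9 → best response T.
Player 3 against (B, Right): payoffs 4, 9 → best response T.
Mutual best responses: (A, Center, T); (B, Right, T).

Pure-strategy Nash equilibria: (A, Center, T) and (B, Right, T)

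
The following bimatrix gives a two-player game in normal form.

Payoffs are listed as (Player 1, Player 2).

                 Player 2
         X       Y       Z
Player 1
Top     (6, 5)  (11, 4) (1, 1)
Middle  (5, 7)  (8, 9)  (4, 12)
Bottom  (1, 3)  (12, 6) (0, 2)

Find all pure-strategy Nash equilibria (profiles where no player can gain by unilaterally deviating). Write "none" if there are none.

Player 1 against X: payoffs 6, 5, 1 → best response Top.
Player 1 against Y: payoffs 11, 8, 12 → best response Bottom.
Player 1 against Z: payoffs 1, 4, 0 → best response Middle.
Player 2 against Top: payoffs 5, 4, 1 → best response X.
Player 2 against Middle: payoffs 7, 9, 12 → best response Z.
Player 2 against Bottom: payoffs 3, 6, 2 → best response Y.
Mutual best responses: (Top, X); (Middle, Z); (Bottom, Y).

The pure Nash equilibria are (Top, X); (Middle, Z); (Bottom, Y).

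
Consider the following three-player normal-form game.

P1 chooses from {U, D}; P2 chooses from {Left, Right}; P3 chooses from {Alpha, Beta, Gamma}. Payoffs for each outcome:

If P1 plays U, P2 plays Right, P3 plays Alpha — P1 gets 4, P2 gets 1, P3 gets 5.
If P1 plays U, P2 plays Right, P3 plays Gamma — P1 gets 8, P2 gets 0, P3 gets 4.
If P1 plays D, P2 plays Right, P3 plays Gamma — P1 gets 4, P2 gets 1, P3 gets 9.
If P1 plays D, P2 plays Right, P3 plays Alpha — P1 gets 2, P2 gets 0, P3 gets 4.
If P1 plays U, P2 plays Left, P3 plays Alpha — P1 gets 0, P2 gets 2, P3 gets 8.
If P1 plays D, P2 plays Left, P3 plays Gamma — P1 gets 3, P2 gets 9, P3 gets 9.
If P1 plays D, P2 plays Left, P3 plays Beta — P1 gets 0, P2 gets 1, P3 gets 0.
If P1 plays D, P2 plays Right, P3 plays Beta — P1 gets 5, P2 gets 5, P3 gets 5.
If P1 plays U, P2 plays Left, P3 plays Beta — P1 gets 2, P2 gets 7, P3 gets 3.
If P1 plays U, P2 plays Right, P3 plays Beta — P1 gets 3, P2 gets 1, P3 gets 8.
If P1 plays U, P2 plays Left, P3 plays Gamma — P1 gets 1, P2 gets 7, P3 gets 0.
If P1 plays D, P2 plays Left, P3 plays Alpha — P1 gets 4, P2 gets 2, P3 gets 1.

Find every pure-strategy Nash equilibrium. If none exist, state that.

The unique pure-strategy Nash equilibrium is (D, Left, Gamma).

Mark each player's best response to every combination of opponents' strategies; a profile where every player is best-responding is a pure Nash equilibrium.
P1 against (Left, Alpha): payoffs 0, 4 → best response D.
P1 against (Left, Beta): payoffs 2, 0 → best response U.
P1 against (Left, Gamma): payoffs 1, 3 → best response D.
P1 against (Right, Alpha): payoffs 4, 2 → best response U.
P1 against (Right, Beta): payoffs 3, 5 → best response D.
P1 against (Right, Gamma): payoffs 8, 4 → best response U.
P2 against (U, Alpha): payoffs 2, 1 → best response Left.
P2 against (U, Beta): payoffs 7, 1 → best response Left.
P2 against (U, Gamma): payoffs 7, 0 → best response Left.
P2 against (D, Alpha): payoffs 2, 0 → best response Left.
P2 against (D, Beta): payoffs 1, 5 → best response Right.
P2 against (D, Gamma): payoffs 9, 1 → best response Left.
P3 against (U, Left): payoffs 8, 3, 0 → best response Alpha.
P3 against (U, Right): payoffs 5, 8, 4 → best response Beta.
P3 against (D, Left): payoffs 1, 0, 9 → best response Gamma.
P3 against (D, Right): payoffs 4, 5, 9 → best response Gamma.
Mutual best responses: (D, Left, Gamma).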